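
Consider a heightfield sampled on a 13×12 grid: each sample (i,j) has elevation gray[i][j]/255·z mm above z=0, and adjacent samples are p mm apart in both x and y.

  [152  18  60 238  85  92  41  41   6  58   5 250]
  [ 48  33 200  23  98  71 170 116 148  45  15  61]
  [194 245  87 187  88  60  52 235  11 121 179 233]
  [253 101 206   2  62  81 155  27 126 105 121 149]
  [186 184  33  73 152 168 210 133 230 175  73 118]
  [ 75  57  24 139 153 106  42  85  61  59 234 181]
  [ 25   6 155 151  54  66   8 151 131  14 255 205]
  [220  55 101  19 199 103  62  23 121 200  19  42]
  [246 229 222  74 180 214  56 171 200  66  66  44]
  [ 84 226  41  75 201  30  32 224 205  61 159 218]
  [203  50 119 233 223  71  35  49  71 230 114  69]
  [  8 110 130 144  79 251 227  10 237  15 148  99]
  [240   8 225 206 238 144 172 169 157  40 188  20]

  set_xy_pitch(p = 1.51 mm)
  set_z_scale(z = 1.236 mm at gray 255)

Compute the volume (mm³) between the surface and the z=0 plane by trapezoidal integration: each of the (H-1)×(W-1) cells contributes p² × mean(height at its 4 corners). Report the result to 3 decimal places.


171.010

height_mm = gray/255 × 1.236; cell vol = 1.51² × mean(4 corners)
unit = 1.51² × 1.236 / (4×255) = 0.00276294 mm³ per gray-sum
row 0: Σ corner-gray over 11 cells = 3637  → 10.0488
row 1: Σ corner-gray over 11 cells = 4904  → 13.5495
row 2: Σ corner-gray over 11 cells = 5331  → 14.7293
row 3: Σ corner-gray over 11 cells = 5540  → 15.3067
row 4: Σ corner-gray over 11 cells = 5342  → 14.7597
row 5: Σ corner-gray over 11 cells = 4388  → 12.1238
row 6: Σ corner-gray over 11 cells = 4278  → 11.8199
row 7: Σ corner-gray over 11 cells = 5312  → 14.6768
row 8: Σ corner-gray over 11 cells = 6056  → 16.7324
row 9: Σ corner-gray over 11 cells = 5472  → 15.1188
row 10: Σ corner-gray over 11 cells = 5471  → 15.1161
row 11: Σ corner-gray over 11 cells = 6163  → 17.0280
Σ rows: total corner-gray = 61894  → 171.0097 mm³


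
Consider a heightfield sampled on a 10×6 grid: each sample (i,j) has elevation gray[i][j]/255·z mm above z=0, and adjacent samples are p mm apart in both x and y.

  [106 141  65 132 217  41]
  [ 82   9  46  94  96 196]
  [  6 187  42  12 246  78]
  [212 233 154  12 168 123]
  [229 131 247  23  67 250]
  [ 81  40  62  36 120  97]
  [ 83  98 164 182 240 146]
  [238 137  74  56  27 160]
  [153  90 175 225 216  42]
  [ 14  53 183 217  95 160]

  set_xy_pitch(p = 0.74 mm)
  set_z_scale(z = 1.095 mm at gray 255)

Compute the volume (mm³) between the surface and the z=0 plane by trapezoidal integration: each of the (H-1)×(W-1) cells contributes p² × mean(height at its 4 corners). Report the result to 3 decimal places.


height_mm = gray/255 × 1.095; cell vol = 0.74² × mean(4 corners)
unit = 0.74² × 1.095 / (4×255) = 0.000587865 mm³ per gray-sum
row 0: Σ corner-gray over 5 cells = 2025  → 1.1904
row 1: Σ corner-gray over 5 cells = 1826  → 1.0734
row 2: Σ corner-gray over 5 cells = 2527  → 1.4855
row 3: Σ corner-gray over 5 cells = 2884  → 1.6954
row 4: Σ corner-gray over 5 cells = 2109  → 1.2398
row 5: Σ corner-gray over 5 cells = 2291  → 1.3468
row 6: Σ corner-gray over 5 cells = 2583  → 1.5185
row 7: Σ corner-gray over 5 cells = 2593  → 1.5243
row 8: Σ corner-gray over 5 cells = 2877  → 1.6913
Σ rows: total corner-gray = 21715  → 12.7655 mm³

12.765


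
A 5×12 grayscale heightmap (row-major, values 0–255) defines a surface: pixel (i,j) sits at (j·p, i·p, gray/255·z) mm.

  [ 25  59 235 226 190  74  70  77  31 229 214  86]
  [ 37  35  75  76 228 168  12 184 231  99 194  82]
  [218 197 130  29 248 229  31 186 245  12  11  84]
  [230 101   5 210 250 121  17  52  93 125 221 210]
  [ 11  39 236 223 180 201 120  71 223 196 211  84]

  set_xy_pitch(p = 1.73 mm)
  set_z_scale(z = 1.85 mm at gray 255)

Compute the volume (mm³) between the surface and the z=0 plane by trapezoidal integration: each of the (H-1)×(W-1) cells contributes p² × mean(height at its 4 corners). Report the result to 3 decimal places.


height_mm = gray/255 × 1.85; cell vol = 1.73² × mean(4 corners)
unit = 1.73² × 1.85 / (4×255) = 0.0054283 mm³ per gray-sum
row 0: Σ corner-gray over 11 cells = 5644  → 30.6373
row 1: Σ corner-gray over 11 cells = 5661  → 30.7296
row 2: Σ corner-gray over 11 cells = 5768  → 31.3104
row 3: Σ corner-gray over 11 cells = 6325  → 34.3340
Σ rows: total corner-gray = 23398  → 127.0113 mm³

127.011


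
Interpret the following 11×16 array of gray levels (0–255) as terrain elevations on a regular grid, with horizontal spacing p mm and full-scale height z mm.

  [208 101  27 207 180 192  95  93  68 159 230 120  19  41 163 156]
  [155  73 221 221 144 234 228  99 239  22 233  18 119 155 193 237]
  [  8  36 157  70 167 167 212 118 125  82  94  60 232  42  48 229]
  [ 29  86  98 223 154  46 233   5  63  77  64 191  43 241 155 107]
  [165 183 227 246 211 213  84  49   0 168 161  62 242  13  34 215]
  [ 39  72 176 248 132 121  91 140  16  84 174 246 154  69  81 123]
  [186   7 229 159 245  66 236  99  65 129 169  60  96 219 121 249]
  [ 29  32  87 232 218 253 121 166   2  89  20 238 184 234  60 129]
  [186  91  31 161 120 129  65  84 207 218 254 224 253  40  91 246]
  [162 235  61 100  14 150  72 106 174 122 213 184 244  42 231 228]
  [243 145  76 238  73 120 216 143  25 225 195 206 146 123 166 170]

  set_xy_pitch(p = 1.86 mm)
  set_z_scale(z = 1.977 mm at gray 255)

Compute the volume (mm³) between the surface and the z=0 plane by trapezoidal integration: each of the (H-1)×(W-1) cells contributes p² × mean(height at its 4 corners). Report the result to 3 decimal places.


546.855

height_mm = gray/255 × 1.977; cell vol = 1.86² × mean(4 corners)
unit = 1.86² × 1.977 / (4×255) = 0.00670552 mm³ per gray-sum
row 0: Σ corner-gray over 15 cells = 8544  → 57.2920
row 1: Σ corner-gray over 15 cells = 8247  → 55.3004
row 2: Σ corner-gray over 15 cells = 6951  → 46.6101
row 3: Σ corner-gray over 15 cells = 7660  → 51.3643
row 4: Σ corner-gray over 15 cells = 7936  → 53.2150
row 5: Σ corner-gray over 15 cells = 8005  → 53.6777
row 6: Σ corner-gray over 15 cells = 8265  → 55.4211
row 7: Σ corner-gray over 15 cells = 8398  → 56.3129
row 8: Σ corner-gray over 15 cells = 8654  → 58.0296
row 9: Σ corner-gray over 15 cells = 8893  → 59.6322
Σ rows: total corner-gray = 81553  → 546.8552 mm³


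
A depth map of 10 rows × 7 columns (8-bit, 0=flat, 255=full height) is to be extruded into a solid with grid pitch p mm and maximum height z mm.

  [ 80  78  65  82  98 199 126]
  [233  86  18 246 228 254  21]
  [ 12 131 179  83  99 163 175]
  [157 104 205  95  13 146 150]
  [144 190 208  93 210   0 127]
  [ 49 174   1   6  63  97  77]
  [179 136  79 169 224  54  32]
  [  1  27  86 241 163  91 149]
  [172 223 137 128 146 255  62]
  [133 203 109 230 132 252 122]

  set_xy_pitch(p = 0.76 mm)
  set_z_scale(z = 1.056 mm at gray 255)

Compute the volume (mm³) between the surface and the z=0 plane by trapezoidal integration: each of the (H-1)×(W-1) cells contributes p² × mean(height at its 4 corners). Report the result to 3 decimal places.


16.649

height_mm = gray/255 × 1.056; cell vol = 0.76² × mean(4 corners)
unit = 0.76² × 1.056 / (4×255) = 0.000597986 mm³ per gray-sum
row 0: Σ corner-gray over 6 cells = 3168  → 1.8944
row 1: Σ corner-gray over 6 cells = 3415  → 2.0421
row 2: Σ corner-gray over 6 cells = 2930  → 1.7521
row 3: Σ corner-gray over 6 cells = 3106  → 1.8573
row 4: Σ corner-gray over 6 cells = 2481  → 1.4836
row 5: Σ corner-gray over 6 cells = 2343  → 1.4011
row 6: Σ corner-gray over 6 cells = 2901  → 1.7348
row 7: Σ corner-gray over 6 cells = 3378  → 2.0200
row 8: Σ corner-gray over 6 cells = 4119  → 2.4631
Σ rows: total corner-gray = 27841  → 16.6485 mm³


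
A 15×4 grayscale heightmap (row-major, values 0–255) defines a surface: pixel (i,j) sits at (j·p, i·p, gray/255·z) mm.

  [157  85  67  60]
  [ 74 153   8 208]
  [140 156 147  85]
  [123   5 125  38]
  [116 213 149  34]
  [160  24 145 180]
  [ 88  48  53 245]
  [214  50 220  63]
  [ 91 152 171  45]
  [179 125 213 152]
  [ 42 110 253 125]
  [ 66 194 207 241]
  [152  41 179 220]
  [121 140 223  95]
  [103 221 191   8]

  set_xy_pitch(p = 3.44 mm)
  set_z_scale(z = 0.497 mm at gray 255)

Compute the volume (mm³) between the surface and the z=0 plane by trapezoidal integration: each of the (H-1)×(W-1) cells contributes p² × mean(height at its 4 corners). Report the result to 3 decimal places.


127.232

height_mm = gray/255 × 0.497; cell vol = 3.44² × mean(4 corners)
unit = 3.44² × 0.497 / (4×255) = 0.00576598 mm³ per gray-sum
row 0: Σ corner-gray over 3 cells = 1125  → 6.4867
row 1: Σ corner-gray over 3 cells = 1435  → 8.2742
row 2: Σ corner-gray over 3 cells = 1252  → 7.2190
row 3: Σ corner-gray over 3 cells = 1295  → 7.4669
row 4: Σ corner-gray over 3 cells = 1552  → 8.9488
row 5: Σ corner-gray over 3 cells = 1213  → 6.9941
row 6: Σ corner-gray over 3 cells = 1352  → 7.7956
row 7: Σ corner-gray over 3 cells = 1599  → 9.2198
row 8: Σ corner-gray over 3 cells = 1789  → 10.3153
row 9: Σ corner-gray over 3 cells = 1900  → 10.9554
row 10: Σ corner-gray over 3 cells = 2002  → 11.5435
row 11: Σ corner-gray over 3 cells = 1921  → 11.0764
row 12: Σ corner-gray over 3 cells = 1754  → 10.1135
row 13: Σ corner-gray over 3 cells = 1877  → 10.8227
Σ rows: total corner-gray = 22066  → 127.2321 mm³


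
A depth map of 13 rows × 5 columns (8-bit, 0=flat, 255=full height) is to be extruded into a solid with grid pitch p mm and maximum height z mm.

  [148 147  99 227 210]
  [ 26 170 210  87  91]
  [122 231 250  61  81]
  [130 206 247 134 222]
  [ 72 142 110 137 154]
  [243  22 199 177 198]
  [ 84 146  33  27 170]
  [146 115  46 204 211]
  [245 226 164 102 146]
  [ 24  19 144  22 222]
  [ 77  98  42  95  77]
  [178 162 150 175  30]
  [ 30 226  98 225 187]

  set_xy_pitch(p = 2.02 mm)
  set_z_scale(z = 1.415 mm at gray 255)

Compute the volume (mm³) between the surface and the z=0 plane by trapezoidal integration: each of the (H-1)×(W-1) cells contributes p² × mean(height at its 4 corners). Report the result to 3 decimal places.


146.773

height_mm = gray/255 × 1.415; cell vol = 2.02² × mean(4 corners)
unit = 2.02² × 1.415 / (4×255) = 0.00566055 mm³ per gray-sum
row 0: Σ corner-gray over 4 cells = 2355  → 13.3306
row 1: Σ corner-gray over 4 cells = 2338  → 13.2344
row 2: Σ corner-gray over 4 cells = 2813  → 15.9231
row 3: Σ corner-gray over 4 cells = 2530  → 14.3212
row 4: Σ corner-gray over 4 cells = 2241  → 12.6853
row 5: Σ corner-gray over 4 cells = 1903  → 10.7720
row 6: Σ corner-gray over 4 cells = 1753  → 9.9230
row 7: Σ corner-gray over 4 cells = 2462  → 13.9363
row 8: Σ corner-gray over 4 cells = 1991  → 11.2702
row 9: Σ corner-gray over 4 cells = 1240  → 7.0191
row 10: Σ corner-gray over 4 cells = 1806  → 10.2230
row 11: Σ corner-gray over 4 cells = 2497  → 14.1344
Σ rows: total corner-gray = 25929  → 146.7725 mm³


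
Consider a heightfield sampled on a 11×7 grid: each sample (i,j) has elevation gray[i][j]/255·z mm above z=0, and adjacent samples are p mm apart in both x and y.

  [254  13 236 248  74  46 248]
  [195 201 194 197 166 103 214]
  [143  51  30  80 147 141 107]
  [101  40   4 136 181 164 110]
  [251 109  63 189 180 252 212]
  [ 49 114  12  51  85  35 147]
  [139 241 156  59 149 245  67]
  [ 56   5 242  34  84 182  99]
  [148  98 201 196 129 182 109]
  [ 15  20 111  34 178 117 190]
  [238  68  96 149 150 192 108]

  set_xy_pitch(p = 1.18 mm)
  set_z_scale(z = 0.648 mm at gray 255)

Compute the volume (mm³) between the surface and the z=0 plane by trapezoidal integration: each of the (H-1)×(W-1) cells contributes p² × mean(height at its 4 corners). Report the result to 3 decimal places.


26.934

height_mm = gray/255 × 0.648; cell vol = 1.18² × mean(4 corners)
unit = 1.18² × 0.648 / (4×255) = 0.000884584 mm³ per gray-sum
row 0: Σ corner-gray over 6 cells = 3867  → 3.4207
row 1: Σ corner-gray over 6 cells = 3279  → 2.9005
row 2: Σ corner-gray over 6 cells = 2409  → 2.1310
row 3: Σ corner-gray over 6 cells = 3310  → 2.9280
row 4: Σ corner-gray over 6 cells = 2839  → 2.5113
row 5: Σ corner-gray over 6 cells = 2696  → 2.3848
row 6: Σ corner-gray over 6 cells = 3155  → 2.7909
row 7: Σ corner-gray over 6 cells = 3118  → 2.7581
row 8: Σ corner-gray over 6 cells = 2994  → 2.6484
row 9: Σ corner-gray over 6 cells = 2781  → 2.4600
Σ rows: total corner-gray = 30448  → 26.9338 mm³


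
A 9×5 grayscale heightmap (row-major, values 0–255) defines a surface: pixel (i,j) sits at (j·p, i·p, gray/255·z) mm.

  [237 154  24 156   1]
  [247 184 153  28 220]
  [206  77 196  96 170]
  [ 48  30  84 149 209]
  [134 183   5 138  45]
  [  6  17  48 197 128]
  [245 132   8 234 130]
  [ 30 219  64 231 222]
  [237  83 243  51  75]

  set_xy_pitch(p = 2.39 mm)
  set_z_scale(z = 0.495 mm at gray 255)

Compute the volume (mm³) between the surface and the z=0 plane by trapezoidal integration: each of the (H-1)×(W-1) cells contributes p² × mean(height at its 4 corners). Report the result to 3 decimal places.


44.198

height_mm = gray/255 × 0.495; cell vol = 2.39² × mean(4 corners)
unit = 2.39² × 0.495 / (4×255) = 0.00277205 mm³ per gray-sum
row 0: Σ corner-gray over 4 cells = 2103  → 5.8296
row 1: Σ corner-gray over 4 cells = 2311  → 6.4062
row 2: Σ corner-gray over 4 cells = 1897  → 5.2586
row 3: Σ corner-gray over 4 cells = 1614  → 4.4741
row 4: Σ corner-gray over 4 cells = 1489  → 4.1276
row 5: Σ corner-gray over 4 cells = 1781  → 4.9370
row 6: Σ corner-gray over 4 cells = 2403  → 6.6612
row 7: Σ corner-gray over 4 cells = 2346  → 6.5032
Σ rows: total corner-gray = 15944  → 44.1975 mm³


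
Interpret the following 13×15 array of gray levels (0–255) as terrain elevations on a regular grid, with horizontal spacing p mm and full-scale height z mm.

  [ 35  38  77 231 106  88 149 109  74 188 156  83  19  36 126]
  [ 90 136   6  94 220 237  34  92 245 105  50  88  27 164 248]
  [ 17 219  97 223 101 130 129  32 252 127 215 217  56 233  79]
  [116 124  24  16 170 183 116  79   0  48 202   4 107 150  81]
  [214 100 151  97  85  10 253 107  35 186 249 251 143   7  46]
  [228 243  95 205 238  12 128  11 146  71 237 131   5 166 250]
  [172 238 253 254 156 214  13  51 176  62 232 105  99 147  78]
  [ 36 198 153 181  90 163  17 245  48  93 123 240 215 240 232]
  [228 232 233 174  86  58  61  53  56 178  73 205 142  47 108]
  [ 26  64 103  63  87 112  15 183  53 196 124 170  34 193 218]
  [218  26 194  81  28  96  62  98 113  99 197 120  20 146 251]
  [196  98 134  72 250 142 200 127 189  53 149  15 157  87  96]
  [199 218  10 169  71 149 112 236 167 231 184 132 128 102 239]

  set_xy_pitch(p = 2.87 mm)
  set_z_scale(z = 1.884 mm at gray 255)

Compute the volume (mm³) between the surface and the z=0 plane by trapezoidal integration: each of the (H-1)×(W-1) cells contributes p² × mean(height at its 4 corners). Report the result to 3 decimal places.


1306.171

height_mm = gray/255 × 1.884; cell vol = 2.87² × mean(4 corners)
unit = 2.87² × 1.884 / (4×255) = 0.015214 mm³ per gray-sum
row 0: Σ corner-gray over 14 cells = 6203  → 94.3727
row 1: Σ corner-gray over 14 cells = 7492  → 113.9836
row 2: Σ corner-gray over 14 cells = 6801  → 103.4707
row 3: Σ corner-gray over 14 cells = 6251  → 95.1030
row 4: Σ corner-gray over 14 cells = 7462  → 113.5272
row 5: Σ corner-gray over 14 cells = 8104  → 123.2946
row 6: Σ corner-gray over 14 cells = 8530  → 129.7758
row 7: Σ corner-gray over 14 cells = 7812  → 118.8521
row 8: Σ corner-gray over 14 cells = 6570  → 99.9562
row 9: Σ corner-gray over 14 cells = 6067  → 92.3036
row 10: Σ corner-gray over 14 cells = 6667  → 101.4320
row 11: Σ corner-gray over 14 cells = 7894  → 120.0996
Σ rows: total corner-gray = 85853  → 1306.1709 mm³


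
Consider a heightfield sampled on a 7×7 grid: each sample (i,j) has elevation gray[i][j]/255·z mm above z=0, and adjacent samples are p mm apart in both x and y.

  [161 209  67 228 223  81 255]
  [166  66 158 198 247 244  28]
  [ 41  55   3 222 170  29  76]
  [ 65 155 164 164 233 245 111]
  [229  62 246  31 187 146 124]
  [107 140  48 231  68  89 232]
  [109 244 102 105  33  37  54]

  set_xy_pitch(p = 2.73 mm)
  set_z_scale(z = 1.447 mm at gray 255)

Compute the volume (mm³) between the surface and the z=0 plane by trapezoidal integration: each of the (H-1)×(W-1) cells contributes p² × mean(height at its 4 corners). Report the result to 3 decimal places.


211.447

height_mm = gray/255 × 1.447; cell vol = 2.73² × mean(4 corners)
unit = 2.73² × 1.447 / (4×255) = 0.0105729 mm³ per gray-sum
row 0: Σ corner-gray over 6 cells = 4052  → 42.8413
row 1: Σ corner-gray over 6 cells = 3095  → 32.7231
row 2: Σ corner-gray over 6 cells = 3173  → 33.5478
row 3: Σ corner-gray over 6 cells = 3795  → 40.1241
row 4: Σ corner-gray over 6 cells = 3188  → 33.7064
row 5: Σ corner-gray over 6 cells = 2696  → 28.5045
Σ rows: total corner-gray = 19999  → 211.4472 mm³


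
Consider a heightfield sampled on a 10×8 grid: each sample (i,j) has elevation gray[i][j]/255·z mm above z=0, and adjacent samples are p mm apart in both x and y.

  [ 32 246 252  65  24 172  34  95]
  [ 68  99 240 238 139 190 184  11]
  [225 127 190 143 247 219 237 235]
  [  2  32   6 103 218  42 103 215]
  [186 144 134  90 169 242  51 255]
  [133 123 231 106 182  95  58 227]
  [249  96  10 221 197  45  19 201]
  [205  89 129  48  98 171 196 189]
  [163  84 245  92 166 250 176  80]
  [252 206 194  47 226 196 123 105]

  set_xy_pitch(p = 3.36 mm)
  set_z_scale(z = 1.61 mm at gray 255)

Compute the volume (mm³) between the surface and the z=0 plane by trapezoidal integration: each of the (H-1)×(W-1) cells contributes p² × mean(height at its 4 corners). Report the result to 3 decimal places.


height_mm = gray/255 × 1.61; cell vol = 3.36² × mean(4 corners)
unit = 3.36² × 1.61 / (4×255) = 0.0178199 mm³ per gray-sum
row 0: Σ corner-gray over 7 cells = 3972  → 70.7805
row 1: Σ corner-gray over 7 cells = 5045  → 89.9012
row 2: Σ corner-gray over 7 cells = 4011  → 71.4755
row 3: Σ corner-gray over 7 cells = 3326  → 59.2689
row 4: Σ corner-gray over 7 cells = 4051  → 72.1882
row 5: Σ corner-gray over 7 cells = 3576  → 63.7238
row 6: Σ corner-gray over 7 cells = 3482  → 62.0487
row 7: Σ corner-gray over 7 cells = 4125  → 73.5069
row 8: Σ corner-gray over 7 cells = 4610  → 82.1495
Σ rows: total corner-gray = 36198  → 645.0432 mm³

645.043


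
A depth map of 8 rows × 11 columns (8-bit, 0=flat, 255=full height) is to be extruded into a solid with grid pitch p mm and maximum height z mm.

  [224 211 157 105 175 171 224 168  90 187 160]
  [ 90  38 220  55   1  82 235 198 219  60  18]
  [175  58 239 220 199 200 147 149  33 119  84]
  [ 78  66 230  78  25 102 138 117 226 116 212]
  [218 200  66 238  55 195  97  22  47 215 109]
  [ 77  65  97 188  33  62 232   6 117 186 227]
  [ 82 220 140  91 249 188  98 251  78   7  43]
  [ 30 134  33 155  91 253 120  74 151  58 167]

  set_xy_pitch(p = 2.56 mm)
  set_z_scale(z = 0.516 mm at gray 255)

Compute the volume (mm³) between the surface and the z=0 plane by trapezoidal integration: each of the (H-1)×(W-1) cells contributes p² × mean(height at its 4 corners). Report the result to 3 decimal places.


height_mm = gray/255 × 0.516; cell vol = 2.56² × mean(4 corners)
unit = 2.56² × 0.516 / (4×255) = 0.00331535 mm³ per gray-sum
row 0: Σ corner-gray over 10 cells = 5684  → 18.8445
row 1: Σ corner-gray over 10 cells = 5311  → 17.6078
row 2: Σ corner-gray over 10 cells = 5473  → 18.1449
row 3: Σ corner-gray over 10 cells = 5083  → 16.8519
row 4: Σ corner-gray over 10 cells = 4873  → 16.1557
row 5: Σ corner-gray over 10 cells = 5045  → 16.7259
row 6: Σ corner-gray over 10 cells = 5104  → 16.9215
Σ rows: total corner-gray = 36573  → 121.2523 mm³

121.252


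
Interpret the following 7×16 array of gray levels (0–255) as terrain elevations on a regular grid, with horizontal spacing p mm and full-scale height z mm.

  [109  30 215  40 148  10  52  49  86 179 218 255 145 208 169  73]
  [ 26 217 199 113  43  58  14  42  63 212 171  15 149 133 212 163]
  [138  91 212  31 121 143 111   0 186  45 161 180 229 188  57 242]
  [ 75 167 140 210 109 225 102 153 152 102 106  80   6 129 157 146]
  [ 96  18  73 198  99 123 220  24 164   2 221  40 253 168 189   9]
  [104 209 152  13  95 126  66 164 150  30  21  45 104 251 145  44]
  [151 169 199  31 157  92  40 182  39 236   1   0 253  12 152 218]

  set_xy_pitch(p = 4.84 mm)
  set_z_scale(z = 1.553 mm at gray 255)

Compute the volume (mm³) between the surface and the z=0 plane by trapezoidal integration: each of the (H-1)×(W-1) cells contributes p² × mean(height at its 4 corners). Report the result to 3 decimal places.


1560.736

height_mm = gray/255 × 1.553; cell vol = 4.84² × mean(4 corners)
unit = 4.84² × 1.553 / (4×255) = 0.0356666 mm³ per gray-sum
row 0: Σ corner-gray over 15 cells = 7261  → 258.9754
row 1: Σ corner-gray over 15 cells = 7361  → 262.5420
row 2: Σ corner-gray over 15 cells = 7787  → 277.7360
row 3: Σ corner-gray over 15 cells = 7586  → 270.5670
row 4: Σ corner-gray over 15 cells = 6979  → 248.9174
row 5: Σ corner-gray over 15 cells = 6785  → 241.9980
Σ rows: total corner-gray = 43759  → 1560.7358 mm³


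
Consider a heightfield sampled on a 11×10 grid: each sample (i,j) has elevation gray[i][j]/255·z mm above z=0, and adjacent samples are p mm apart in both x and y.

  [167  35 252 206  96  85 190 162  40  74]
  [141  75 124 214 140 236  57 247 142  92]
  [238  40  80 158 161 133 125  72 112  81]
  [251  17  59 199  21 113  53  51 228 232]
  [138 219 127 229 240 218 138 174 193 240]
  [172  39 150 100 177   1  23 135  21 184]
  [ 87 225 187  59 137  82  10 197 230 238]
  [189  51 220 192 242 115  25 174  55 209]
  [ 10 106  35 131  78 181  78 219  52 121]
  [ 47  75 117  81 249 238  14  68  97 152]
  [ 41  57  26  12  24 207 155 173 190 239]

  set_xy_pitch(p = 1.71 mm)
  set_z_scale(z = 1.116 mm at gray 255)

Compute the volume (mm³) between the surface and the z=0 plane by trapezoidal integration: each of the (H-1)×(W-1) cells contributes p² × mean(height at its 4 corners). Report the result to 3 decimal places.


147.901

height_mm = gray/255 × 1.116; cell vol = 1.71² × mean(4 corners)
unit = 1.71² × 1.116 / (4×255) = 0.00319931 mm³ per gray-sum
row 0: Σ corner-gray over 9 cells = 5076  → 16.2397
row 1: Σ corner-gray over 9 cells = 4784  → 15.3055
row 2: Σ corner-gray over 9 cells = 4046  → 12.9444
row 3: Σ corner-gray over 9 cells = 5419  → 17.3371
row 4: Σ corner-gray over 9 cells = 5102  → 16.3229
row 5: Σ corner-gray over 9 cells = 4227  → 13.5235
row 6: Σ corner-gray over 9 cells = 5125  → 16.3965
row 7: Σ corner-gray over 9 cells = 4437  → 14.1953
row 8: Σ corner-gray over 9 cells = 3968  → 12.6949
row 9: Σ corner-gray over 9 cells = 4045  → 12.9412
Σ rows: total corner-gray = 46229  → 147.9009 mm³


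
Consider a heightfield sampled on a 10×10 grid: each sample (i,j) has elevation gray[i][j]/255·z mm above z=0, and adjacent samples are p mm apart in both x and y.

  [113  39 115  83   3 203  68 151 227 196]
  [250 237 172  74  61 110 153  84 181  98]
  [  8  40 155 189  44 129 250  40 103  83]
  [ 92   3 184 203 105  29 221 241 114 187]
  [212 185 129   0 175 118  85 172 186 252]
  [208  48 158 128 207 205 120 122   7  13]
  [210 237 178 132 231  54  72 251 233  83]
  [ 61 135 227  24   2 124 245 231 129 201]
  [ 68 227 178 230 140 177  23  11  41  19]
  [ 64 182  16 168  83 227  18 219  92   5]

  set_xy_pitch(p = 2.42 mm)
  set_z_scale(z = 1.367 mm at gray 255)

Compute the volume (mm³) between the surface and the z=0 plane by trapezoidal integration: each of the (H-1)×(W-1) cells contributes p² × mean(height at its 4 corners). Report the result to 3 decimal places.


337.903

height_mm = gray/255 × 1.367; cell vol = 2.42² × mean(4 corners)
unit = 2.42² × 1.367 / (4×255) = 0.00784872 mm³ per gray-sum
row 0: Σ corner-gray over 9 cells = 4579  → 35.9393
row 1: Σ corner-gray over 9 cells = 4483  → 35.1858
row 2: Σ corner-gray over 9 cells = 4470  → 35.0838
row 3: Σ corner-gray over 9 cells = 5043  → 39.5811
row 4: Σ corner-gray over 9 cells = 4775  → 37.4777
row 5: Σ corner-gray over 9 cells = 5280  → 41.4413
row 6: Σ corner-gray over 9 cells = 5565  → 43.6782
row 7: Σ corner-gray over 9 cells = 4637  → 36.3945
row 8: Σ corner-gray over 9 cells = 4220  → 33.1216
Σ rows: total corner-gray = 43052  → 337.9033 mm³


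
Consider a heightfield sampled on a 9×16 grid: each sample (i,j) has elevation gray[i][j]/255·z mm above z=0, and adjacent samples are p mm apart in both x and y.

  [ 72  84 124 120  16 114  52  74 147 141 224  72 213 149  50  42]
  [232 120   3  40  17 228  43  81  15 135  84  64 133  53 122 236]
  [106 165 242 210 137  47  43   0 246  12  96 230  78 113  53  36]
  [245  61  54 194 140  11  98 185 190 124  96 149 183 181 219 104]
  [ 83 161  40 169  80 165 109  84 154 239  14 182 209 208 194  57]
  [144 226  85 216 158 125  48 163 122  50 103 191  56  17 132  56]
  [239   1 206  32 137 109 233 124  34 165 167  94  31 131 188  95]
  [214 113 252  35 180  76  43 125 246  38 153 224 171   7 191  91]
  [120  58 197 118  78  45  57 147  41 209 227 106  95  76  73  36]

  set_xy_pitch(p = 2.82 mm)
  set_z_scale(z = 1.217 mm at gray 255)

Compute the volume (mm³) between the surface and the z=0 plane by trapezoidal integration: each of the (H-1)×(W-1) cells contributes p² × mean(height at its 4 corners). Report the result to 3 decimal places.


height_mm = gray/255 × 1.217; cell vol = 2.82² × mean(4 corners)
unit = 2.82² × 1.217 / (4×255) = 0.0094883 mm³ per gray-sum
row 0: Σ corner-gray over 15 cells = 6018  → 57.1006
row 1: Σ corner-gray over 15 cells = 6230  → 59.1121
row 2: Σ corner-gray over 15 cells = 7605  → 72.1586
row 3: Σ corner-gray over 15 cells = 8275  → 78.5157
row 4: Σ corner-gray over 15 cells = 7740  → 73.4395
row 5: Σ corner-gray over 15 cells = 7222  → 68.5245
row 6: Σ corner-gray over 15 cells = 7651  → 72.5950
row 7: Σ corner-gray over 15 cells = 7223  → 68.5340
Σ rows: total corner-gray = 57964  → 549.9801 mm³

549.980


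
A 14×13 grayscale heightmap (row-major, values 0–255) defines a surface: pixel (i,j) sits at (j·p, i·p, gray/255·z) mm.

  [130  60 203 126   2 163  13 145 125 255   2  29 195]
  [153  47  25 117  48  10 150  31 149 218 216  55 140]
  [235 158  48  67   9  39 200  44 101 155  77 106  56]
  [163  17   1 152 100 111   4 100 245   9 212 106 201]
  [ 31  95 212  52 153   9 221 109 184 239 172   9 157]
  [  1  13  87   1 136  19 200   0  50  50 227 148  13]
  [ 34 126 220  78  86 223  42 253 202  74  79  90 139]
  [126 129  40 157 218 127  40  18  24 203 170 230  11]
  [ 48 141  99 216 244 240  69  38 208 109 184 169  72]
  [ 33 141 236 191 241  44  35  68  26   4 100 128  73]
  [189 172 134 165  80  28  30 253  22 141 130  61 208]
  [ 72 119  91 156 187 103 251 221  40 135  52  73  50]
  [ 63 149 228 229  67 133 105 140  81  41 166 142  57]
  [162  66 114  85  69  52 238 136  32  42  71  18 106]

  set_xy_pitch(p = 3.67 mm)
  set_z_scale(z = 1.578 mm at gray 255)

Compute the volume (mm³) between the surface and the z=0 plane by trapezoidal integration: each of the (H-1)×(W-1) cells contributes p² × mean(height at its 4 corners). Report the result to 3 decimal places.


1477.919

height_mm = gray/255 × 1.578; cell vol = 3.67² × mean(4 corners)
unit = 3.67² × 1.578 / (4×255) = 0.0208372 mm³ per gray-sum
row 0: Σ corner-gray over 12 cells = 4996  → 104.1026
row 1: Σ corner-gray over 12 cells = 4724  → 98.4348
row 2: Σ corner-gray over 12 cells = 4777  → 99.5392
row 3: Σ corner-gray over 12 cells = 5576  → 116.1881
row 4: Σ corner-gray over 12 cells = 4974  → 103.6441
row 5: Σ corner-gray over 12 cells = 4995  → 104.0817
row 6: Σ corner-gray over 12 cells = 5968  → 124.3563
row 7: Σ corner-gray over 12 cells = 6403  → 133.4205
row 8: Σ corner-gray over 12 cells = 6088  → 126.8568
row 9: Σ corner-gray over 12 cells = 5363  → 111.7498
row 10: Σ corner-gray over 12 cells = 5807  → 121.0015
row 11: Σ corner-gray over 12 cells = 6060  → 126.2733
row 12: Σ corner-gray over 12 cells = 5196  → 108.2700
Σ rows: total corner-gray = 70927  → 1477.9187 mm³


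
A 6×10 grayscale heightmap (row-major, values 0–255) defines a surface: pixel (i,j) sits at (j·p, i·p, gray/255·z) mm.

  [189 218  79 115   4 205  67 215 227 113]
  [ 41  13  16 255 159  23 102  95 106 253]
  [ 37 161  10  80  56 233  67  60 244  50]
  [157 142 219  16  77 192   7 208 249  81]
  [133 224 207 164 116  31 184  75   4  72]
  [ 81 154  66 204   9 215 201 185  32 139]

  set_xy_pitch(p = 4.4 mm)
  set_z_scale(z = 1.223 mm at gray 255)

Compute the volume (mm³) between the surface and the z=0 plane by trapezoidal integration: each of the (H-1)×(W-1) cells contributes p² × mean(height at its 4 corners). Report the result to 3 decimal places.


height_mm = gray/255 × 1.223; cell vol = 4.4² × mean(4 corners)
unit = 4.4² × 1.223 / (4×255) = 0.023213 mm³ per gray-sum
row 0: Σ corner-gray over 9 cells = 4394  → 101.9980
row 1: Σ corner-gray over 9 cells = 3741  → 86.8399
row 2: Σ corner-gray over 9 cells = 4367  → 101.3713
row 3: Σ corner-gray over 9 cells = 4673  → 108.4744
row 4: Σ corner-gray over 9 cells = 4567  → 106.0139
Σ rows: total corner-gray = 21742  → 504.6975 mm³

504.697


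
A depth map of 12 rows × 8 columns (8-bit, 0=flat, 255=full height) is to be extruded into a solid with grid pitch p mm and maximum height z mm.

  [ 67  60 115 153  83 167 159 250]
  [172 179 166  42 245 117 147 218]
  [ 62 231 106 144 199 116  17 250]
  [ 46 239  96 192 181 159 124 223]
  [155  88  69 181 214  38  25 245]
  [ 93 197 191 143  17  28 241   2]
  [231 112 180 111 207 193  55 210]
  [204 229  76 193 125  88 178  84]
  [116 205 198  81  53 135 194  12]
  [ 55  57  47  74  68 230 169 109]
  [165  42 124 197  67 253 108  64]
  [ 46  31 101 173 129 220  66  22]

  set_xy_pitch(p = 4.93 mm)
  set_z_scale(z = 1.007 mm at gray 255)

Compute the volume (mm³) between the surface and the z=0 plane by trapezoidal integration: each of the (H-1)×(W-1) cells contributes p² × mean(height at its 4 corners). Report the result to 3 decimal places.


height_mm = gray/255 × 1.007; cell vol = 4.93² × mean(4 corners)
unit = 4.93² × 1.007 / (4×255) = 0.0239951 mm³ per gray-sum
row 0: Σ corner-gray over 7 cells = 3973  → 95.3327
row 1: Σ corner-gray over 7 cells = 4120  → 98.8599
row 2: Σ corner-gray over 7 cells = 4189  → 100.5156
row 3: Σ corner-gray over 7 cells = 3881  → 93.1251
row 4: Σ corner-gray over 7 cells = 3359  → 80.5996
row 5: Σ corner-gray over 7 cells = 3886  → 93.2451
row 6: Σ corner-gray over 7 cells = 4223  → 101.3314
row 7: Σ corner-gray over 7 cells = 3926  → 94.2049
row 8: Σ corner-gray over 7 cells = 3314  → 79.5199
row 9: Σ corner-gray over 7 cells = 3265  → 78.3441
row 10: Σ corner-gray over 7 cells = 3319  → 79.6398
Σ rows: total corner-gray = 41455  → 994.7182 mm³

994.718


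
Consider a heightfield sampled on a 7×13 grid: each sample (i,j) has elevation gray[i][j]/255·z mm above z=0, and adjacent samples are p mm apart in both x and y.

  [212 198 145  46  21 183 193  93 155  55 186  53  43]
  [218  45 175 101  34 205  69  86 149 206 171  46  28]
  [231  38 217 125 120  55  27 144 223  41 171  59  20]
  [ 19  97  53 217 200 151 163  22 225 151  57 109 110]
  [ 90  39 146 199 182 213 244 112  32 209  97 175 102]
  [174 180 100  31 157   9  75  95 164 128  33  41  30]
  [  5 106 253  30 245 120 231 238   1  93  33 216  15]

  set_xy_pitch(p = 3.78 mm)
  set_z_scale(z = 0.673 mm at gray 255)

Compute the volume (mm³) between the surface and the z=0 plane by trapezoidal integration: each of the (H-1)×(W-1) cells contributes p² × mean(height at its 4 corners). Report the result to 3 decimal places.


height_mm = gray/255 × 0.673; cell vol = 3.78² × mean(4 corners)
unit = 3.78² × 0.673 / (4×255) = 0.00942754 mm³ per gray-sum
row 0: Σ corner-gray over 12 cells = 5731  → 54.0292
row 1: Σ corner-gray over 12 cells = 5511  → 51.9552
row 2: Σ corner-gray over 12 cells = 5710  → 53.8313
row 3: Σ corner-gray over 12 cells = 6507  → 61.3450
row 4: Σ corner-gray over 12 cells = 5718  → 53.9067
row 5: Σ corner-gray over 12 cells = 5382  → 50.7390
Σ rows: total corner-gray = 34559  → 325.8064 mm³

325.806


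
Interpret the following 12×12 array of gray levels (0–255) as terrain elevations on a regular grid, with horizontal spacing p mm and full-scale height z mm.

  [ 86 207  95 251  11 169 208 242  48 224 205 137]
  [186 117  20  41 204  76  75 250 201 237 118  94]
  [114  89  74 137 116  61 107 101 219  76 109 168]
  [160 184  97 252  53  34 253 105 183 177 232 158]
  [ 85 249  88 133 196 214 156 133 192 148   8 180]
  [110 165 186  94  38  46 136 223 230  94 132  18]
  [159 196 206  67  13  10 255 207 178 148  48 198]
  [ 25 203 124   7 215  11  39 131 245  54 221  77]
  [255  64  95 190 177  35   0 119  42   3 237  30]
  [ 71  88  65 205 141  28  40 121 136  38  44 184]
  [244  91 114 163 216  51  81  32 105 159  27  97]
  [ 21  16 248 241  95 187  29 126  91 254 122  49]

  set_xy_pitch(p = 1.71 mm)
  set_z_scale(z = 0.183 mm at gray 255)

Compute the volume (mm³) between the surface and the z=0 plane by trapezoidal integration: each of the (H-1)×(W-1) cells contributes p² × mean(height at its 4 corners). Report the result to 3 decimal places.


32.019

height_mm = gray/255 × 0.183; cell vol = 1.71² × mean(4 corners)
unit = 1.71² × 0.183 / (4×255) = 0.000524618 mm³ per gray-sum
row 0: Σ corner-gray over 11 cells = 6501  → 3.4105
row 1: Σ corner-gray over 11 cells = 5418  → 2.8424
row 2: Σ corner-gray over 11 cells = 5918  → 3.1047
row 3: Σ corner-gray over 11 cells = 6757  → 3.5448
row 4: Σ corner-gray over 11 cells = 6115  → 3.2080
row 5: Σ corner-gray over 11 cells = 5829  → 3.0580
row 6: Σ corner-gray over 11 cells = 5615  → 2.9457
row 7: Σ corner-gray over 11 cells = 4811  → 2.5239
row 8: Σ corner-gray over 11 cells = 4276  → 2.2433
row 9: Σ corner-gray over 11 cells = 4486  → 2.3534
row 10: Σ corner-gray over 11 cells = 5307  → 2.7841
Σ rows: total corner-gray = 61033  → 32.0190 mm³


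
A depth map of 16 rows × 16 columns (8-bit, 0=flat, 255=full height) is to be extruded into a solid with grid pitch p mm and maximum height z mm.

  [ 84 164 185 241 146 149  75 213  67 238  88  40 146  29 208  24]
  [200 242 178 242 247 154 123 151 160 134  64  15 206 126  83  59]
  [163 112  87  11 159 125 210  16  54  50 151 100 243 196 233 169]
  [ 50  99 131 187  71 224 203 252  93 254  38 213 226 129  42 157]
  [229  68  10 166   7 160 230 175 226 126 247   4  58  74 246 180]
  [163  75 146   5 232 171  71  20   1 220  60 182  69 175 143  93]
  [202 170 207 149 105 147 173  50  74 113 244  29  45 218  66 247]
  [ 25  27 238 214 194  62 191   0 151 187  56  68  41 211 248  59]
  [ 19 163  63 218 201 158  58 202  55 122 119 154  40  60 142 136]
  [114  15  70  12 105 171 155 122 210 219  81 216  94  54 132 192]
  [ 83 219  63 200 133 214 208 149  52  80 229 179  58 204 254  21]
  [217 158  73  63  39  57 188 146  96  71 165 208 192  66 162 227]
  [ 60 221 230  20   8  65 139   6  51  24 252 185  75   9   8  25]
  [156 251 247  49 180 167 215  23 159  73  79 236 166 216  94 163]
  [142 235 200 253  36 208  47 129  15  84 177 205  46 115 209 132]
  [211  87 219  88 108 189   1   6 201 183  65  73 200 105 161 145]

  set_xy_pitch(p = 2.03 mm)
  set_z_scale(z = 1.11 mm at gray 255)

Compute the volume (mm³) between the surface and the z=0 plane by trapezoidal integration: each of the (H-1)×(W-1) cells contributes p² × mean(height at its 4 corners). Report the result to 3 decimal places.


height_mm = gray/255 × 1.11; cell vol = 2.03² × mean(4 corners)
unit = 2.03² × 1.11 / (4×255) = 0.00448451 mm³ per gray-sum
row 0: Σ corner-gray over 15 cells = 8595  → 38.5444
row 1: Σ corner-gray over 15 cells = 8335  → 37.3784
row 2: Σ corner-gray over 15 cells = 8357  → 37.4770
row 3: Σ corner-gray over 15 cells = 8534  → 38.2708
row 4: Σ corner-gray over 15 cells = 7399  → 33.1809
row 5: Σ corner-gray over 15 cells = 7425  → 33.2975
row 6: Σ corner-gray over 15 cells = 7889  → 35.3783
row 7: Σ corner-gray over 15 cells = 7525  → 33.7459
row 8: Σ corner-gray over 15 cells = 7283  → 32.6607
row 9: Σ corner-gray over 15 cells = 8206  → 36.7999
row 10: Σ corner-gray over 15 cells = 8400  → 37.6699
row 11: Σ corner-gray over 15 cells = 6483  → 29.0731
row 12: Σ corner-gray over 15 cells = 7300  → 32.7369
row 13: Σ corner-gray over 15 cells = 8821  → 39.5579
row 14: Σ corner-gray over 15 cells = 7920  → 35.5173
Σ rows: total corner-gray = 118472  → 531.2887 mm³

531.289


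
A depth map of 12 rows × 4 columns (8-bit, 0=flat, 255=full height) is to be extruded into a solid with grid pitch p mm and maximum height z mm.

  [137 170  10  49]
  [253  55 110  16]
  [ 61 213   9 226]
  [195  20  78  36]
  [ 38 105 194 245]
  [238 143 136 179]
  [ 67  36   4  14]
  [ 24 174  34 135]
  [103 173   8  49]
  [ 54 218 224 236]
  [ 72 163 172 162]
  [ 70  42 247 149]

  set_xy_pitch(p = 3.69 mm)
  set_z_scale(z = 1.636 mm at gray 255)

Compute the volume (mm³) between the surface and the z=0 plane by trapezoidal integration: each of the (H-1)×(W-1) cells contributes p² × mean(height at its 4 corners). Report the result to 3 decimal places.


332.501

height_mm = gray/255 × 1.636; cell vol = 3.69² × mean(4 corners)
unit = 3.69² × 1.636 / (4×255) = 0.0218392 mm³ per gray-sum
row 0: Σ corner-gray over 3 cells = 1145  → 25.0058
row 1: Σ corner-gray over 3 cells = 1330  → 29.0461
row 2: Σ corner-gray over 3 cells = 1158  → 25.2897
row 3: Σ corner-gray over 3 cells = 1308  → 28.5656
row 4: Σ corner-gray over 3 cells = 1856  → 40.5335
row 5: Σ corner-gray over 3 cells = 1136  → 24.8093
row 6: Σ corner-gray over 3 cells = 736  → 16.0736
row 7: Σ corner-gray over 3 cells = 1089  → 23.7828
row 8: Σ corner-gray over 3 cells = 1688  → 36.8645
row 9: Σ corner-gray over 3 cells = 2078  → 45.3818
row 10: Σ corner-gray over 3 cells = 1701  → 37.1484
Σ rows: total corner-gray = 15225  → 332.5012 mm³


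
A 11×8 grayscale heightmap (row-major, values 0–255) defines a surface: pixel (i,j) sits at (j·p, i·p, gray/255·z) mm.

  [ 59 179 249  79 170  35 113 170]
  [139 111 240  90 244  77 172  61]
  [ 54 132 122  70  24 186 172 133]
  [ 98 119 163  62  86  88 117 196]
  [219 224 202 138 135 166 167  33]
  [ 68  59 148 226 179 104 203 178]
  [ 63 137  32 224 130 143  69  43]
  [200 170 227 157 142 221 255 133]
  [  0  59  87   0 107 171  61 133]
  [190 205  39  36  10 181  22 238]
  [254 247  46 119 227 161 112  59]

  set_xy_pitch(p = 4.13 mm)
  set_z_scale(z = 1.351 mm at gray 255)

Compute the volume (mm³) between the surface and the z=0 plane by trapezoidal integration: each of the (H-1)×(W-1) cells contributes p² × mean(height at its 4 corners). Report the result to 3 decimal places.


831.793

height_mm = gray/255 × 1.351; cell vol = 4.13² × mean(4 corners)
unit = 4.13² × 1.351 / (4×255) = 0.022592 mm³ per gray-sum
row 0: Σ corner-gray over 7 cells = 3947  → 89.1707
row 1: Σ corner-gray over 7 cells = 3667  → 82.8450
row 2: Σ corner-gray over 7 cells = 3163  → 71.4586
row 3: Σ corner-gray over 7 cells = 3880  → 87.6571
row 4: Σ corner-gray over 7 cells = 4400  → 99.4049
row 5: Σ corner-gray over 7 cells = 3660  → 82.6868
row 6: Σ corner-gray over 7 cells = 4253  → 96.0839
row 7: Σ corner-gray over 7 cells = 3780  → 85.3979
row 8: Σ corner-gray over 7 cells = 2517  → 56.8641
row 9: Σ corner-gray over 7 cells = 3551  → 80.2243
Σ rows: total corner-gray = 36818  → 831.7934 mm³


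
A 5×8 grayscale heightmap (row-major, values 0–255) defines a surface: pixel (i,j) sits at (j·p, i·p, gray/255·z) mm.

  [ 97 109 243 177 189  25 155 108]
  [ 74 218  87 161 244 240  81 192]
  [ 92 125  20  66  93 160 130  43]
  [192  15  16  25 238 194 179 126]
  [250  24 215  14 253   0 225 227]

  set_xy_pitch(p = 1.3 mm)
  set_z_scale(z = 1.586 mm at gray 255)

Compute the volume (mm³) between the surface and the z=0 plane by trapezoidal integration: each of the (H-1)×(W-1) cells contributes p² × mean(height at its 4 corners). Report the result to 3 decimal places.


38.224

height_mm = gray/255 × 1.586; cell vol = 1.3² × mean(4 corners)
unit = 1.3² × 1.586 / (4×255) = 0.00262778 mm³ per gray-sum
row 0: Σ corner-gray over 7 cells = 4329  → 11.3757
row 1: Σ corner-gray over 7 cells = 3651  → 9.5940
row 2: Σ corner-gray over 7 cells = 2975  → 7.8177
row 3: Σ corner-gray over 7 cells = 3591  → 9.4364
Σ rows: total corner-gray = 14546  → 38.2238 mm³
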